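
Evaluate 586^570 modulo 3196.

1696

Using repeated squaring:
570 in binary is 1000111010, i.e. 570 = 512 + 32 + 16 + 8 + 2.
586^1 ≡ 586 (mod 3196)
586^2 ≡ 586^2 = 343396 ≡ 1424 (mod 3196)
586^4 ≡ 1424^2 = 2027776 ≡ 1512 (mod 3196)
586^8 ≡ 1512^2 = 2286144 ≡ 1004 (mod 3196)
586^16 ≡ 1004^2 = 1008016 ≡ 1276 (mod 3196)
586^32 ≡ 1276^2 = 1628176 ≡ 1412 (mod 3196)
586^64 ≡ 1412^2 = 1993744 ≡ 2636 (mod 3196)
586^128 ≡ 2636^2 = 6948496 ≡ 392 (mod 3196)
586^256 ≡ 392^2 = 153664 ≡ 256 (mod 3196)
586^512 ≡ 256^2 = 65536 ≡ 1616 (mod 3196)
586^570 = 586^512 * 586^32 * 586^16 * 586^8 * 586^2 ≡ 1616 * 1412 * 1276 * 1004 * 1424 (mod 3196).
Accumulate the product:
1616 * 1412 = 2281792 ≡ 3044
3044 * 1276 = 3884144 ≡ 1004
1004 * 1004 = 1008016 ≡ 1276
1276 * 1424 = 1817024 ≡ 1696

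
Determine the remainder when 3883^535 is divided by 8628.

2323

3883^1 ≡ 3883 (mod 8628)
3883^2 ≡ 3883^2 = 15077689 ≡ 4573 (mod 8628)
3883^4 ≡ 4573^2 = 20912329 ≡ 6685 (mod 8628)
3883^8 ≡ 6685^2 = 44689225 ≡ 4813 (mod 8628)
3883^16 ≡ 4813^2 = 23164969 ≡ 7417 (mod 8628)
3883^32 ≡ 7417^2 = 55011889 ≡ 8389 (mod 8628)
3883^64 ≡ 8389^2 = 70375321 ≡ 5353 (mod 8628)
3883^128 ≡ 5353^2 = 28654609 ≡ 1021 (mod 8628)
3883^256 ≡ 1021^2 = 1042441 ≡ 7081 (mod 8628)
3883^512 ≡ 7081^2 = 50140561 ≡ 3253 (mod 8628)
3883^535 = 3883^512 * 3883^16 * 3883^4 * 3883^2 * 3883^1 ≡ 3253 * 7417 * 6685 * 4573 * 3883 (mod 8628).
Accumulate the product:
3253 * 7417 = 24127501 ≡ 3613
3613 * 6685 = 24152905 ≡ 3133
3133 * 4573 = 14327209 ≡ 4729
4729 * 3883 = 18362707 ≡ 2323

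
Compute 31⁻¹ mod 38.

38 = 1×31 + 7
31 = 4×7 + 3
7 = 2×3 + 1
3 = 3×1 + 0
gcd(31, 38) = 1, so the inverse exists.
Bézout: 1 = 9×38 − 11×31.
So 31⁻¹ ≡ −11 ≡ 27 (mod 38).

27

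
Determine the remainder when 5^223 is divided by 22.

5^1 ≡ 5 (mod 22)
5^2 ≡ 5^2 = 25 ≡ 3 (mod 22)
5^4 ≡ 3^2 = 9 (mod 22)
5^8 ≡ 9^2 = 81 ≡ 15 (mod 22)
5^16 ≡ 15^2 = 225 ≡ 5 (mod 22)
5^32 ≡ 5^2 = 25 ≡ 3 (mod 22)
5^64 ≡ 3^2 = 9 (mod 22)
5^128 ≡ 9^2 = 81 ≡ 15 (mod 22)
5^223 = 5^128 · 5^64 · 5^16 · 5^8 · 5^4 · 5^2 · 5^1 ≡ 15 · 9 · 5 · 15 · 9 · 3 · 5 (mod 22).
Accumulate the product:
15 · 9 = 135 ≡ 3
3 · 5 = 15
15 · 15 = 225 ≡ 5
5 · 9 = 45 ≡ 1
1 · 3 = 3
3 · 5 = 15

15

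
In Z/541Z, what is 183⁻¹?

68

Apply the Euclidean algorithm and back-substitute:
541 = 2×183 + 175
183 = 1×175 + 8
175 = 21×8 + 7
8 = 1×7 + 1
7 = 7×1 + 0
gcd(183, 541) = 1, so the inverse exists.
Bézout: 1 = −23×541 + 68×183.
So 183⁻¹ ≡ 68 (mod 541).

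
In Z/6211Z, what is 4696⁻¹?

1234

By the extended Euclidean algorithm:
6211 = 1×4696 + 1515
4696 = 3×1515 + 151
1515 = 10×151 + 5
151 = 30×5 + 1
5 = 5×1 + 0
gcd(4696, 6211) = 1, so the inverse exists.
Back-substitute for 1:
1 = 1×151 − 30×5
  = −30×1515 + 301×151
  = 301×4696 − 933×1515
  = −933×6211 + 1234×4696
So 4696⁻¹ ≡ 1234 (mod 6211).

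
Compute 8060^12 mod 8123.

7255

8060^1 ≡ 8060 (mod 8123)
8060^2 ≡ 8060^2 = 64963600 ≡ 3969 (mod 8123)
8060^4 ≡ 3969^2 = 15752961 ≡ 2464 (mod 8123)
8060^8 ≡ 2464^2 = 6071296 ≡ 3415 (mod 8123)
8060^12 = 8060^8 · 8060^4 ≡ 3415 · 2464 (mod 8123).
3415 · 2464 = 8414560 ≡ 7255 (mod 8123).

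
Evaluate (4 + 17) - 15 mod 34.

6

4 + 17 = 21
21 - 15 = 6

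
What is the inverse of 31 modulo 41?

41 = 1×31 + 10
31 = 3×10 + 1
10 = 10×1 + 0
gcd(31, 41) = 1, so the inverse exists.
Bézout: 1 = −3×41 + 4×31.
So 31⁻¹ ≡ 4 (mod 41).

4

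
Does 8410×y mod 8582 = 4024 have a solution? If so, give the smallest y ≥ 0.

gcd(8410, 8582) = 2, and 2 | 4024, so solutions exist.
Divide through by 2: 4205×y mod 4291 = 2012.
4205⁻¹ ≡ 948 (mod 4291).
y ≡ 948×2012 ≡ 2172 (mod 4291).
The smallest non-negative solution is y = 2172.

2172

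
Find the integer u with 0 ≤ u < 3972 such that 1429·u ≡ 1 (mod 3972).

3972 = 2·1429 + 1114
1429 = 1·1114 + 315
1114 = 3·315 + 169
315 = 1·169 + 146
169 = 1·146 + 23
146 = 6·23 + 8
23 = 2·8 + 7
8 = 1·7 + 1
7 = 7·1 + 0
gcd(1429, 3972) = 1, so the inverse exists.
Back-substitute for 1:
1 = 1·8 − 1·7
  = −1·23 + 3·8
  = 3·146 − 19·23
  = −19·169 + 22·146
  = 22·315 − 41·169
  = −41·1114 + 145·315
  = 145·1429 − 186·1114
  = −186·3972 + 517·1429
So 1429⁻¹ ≡ 517 (mod 3972).

517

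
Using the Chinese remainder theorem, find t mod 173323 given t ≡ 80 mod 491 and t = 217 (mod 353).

491⁻¹ mod 353: 491*110 ≡ 1 (mod 353), so 491⁻¹ ≡ 110.
t = 80 + 491*((217 − 80)*110 mod 353) = 80 + 491*244 = 119884.

119884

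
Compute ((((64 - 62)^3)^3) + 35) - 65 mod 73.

44

64 - 62 = 2
(2)^3 ≡ 8 (mod 73)
(8)^3 ≡ 1 (mod 73)
1 + 35 = 36
36 - 65 = -29 ≡ 44 (mod 73)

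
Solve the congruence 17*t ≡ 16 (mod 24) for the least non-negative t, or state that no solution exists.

gcd(17, 24) = 1, so a unique solution mod 24 exists.
17⁻¹ ≡ 17 (mod 24).
t ≡ 17*16 ≡ 8 (mod 24).

8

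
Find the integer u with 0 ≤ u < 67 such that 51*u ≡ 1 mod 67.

Apply the Euclidean algorithm and back-substitute:
67 = 1×51 + 16
51 = 3×16 + 3
16 = 5×3 + 1
3 = 3×1 + 0
gcd(51, 67) = 1, so the inverse exists.
Back-substitute for 1:
1 = 1×16 − 5×3
  = −5×51 + 16×16
  = 16×67 − 21×51
So 51⁻¹ ≡ −21 ≡ 46 (mod 67).

46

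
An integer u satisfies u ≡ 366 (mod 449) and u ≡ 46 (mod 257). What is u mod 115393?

449⁻¹ mod 257: 449×170 ≡ 1 (mod 257), so 449⁻¹ ≡ 170.
u = 366 + 449×((46 − 366)×170 mod 257) = 366 + 449×84 = 38082.
Check: 38082 mod 449 = 366, 38082 mod 257 = 46. ✓

38082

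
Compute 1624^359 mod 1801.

69

Using repeated squaring:
1624^1 ≡ 1624 (mod 1801)
1624^2 ≡ 1624^2 = 2637376 ≡ 712 (mod 1801)
1624^4 ≡ 712^2 = 506944 ≡ 863 (mod 1801)
1624^8 ≡ 863^2 = 744769 ≡ 956 (mod 1801)
1624^16 ≡ 956^2 = 913936 ≡ 829 (mod 1801)
1624^32 ≡ 829^2 = 687241 ≡ 1060 (mod 1801)
1624^64 ≡ 1060^2 = 1123600 ≡ 1577 (mod 1801)
1624^128 ≡ 1577^2 = 2486929 ≡ 1549 (mod 1801)
1624^256 ≡ 1549^2 = 2399401 ≡ 469 (mod 1801)
1624^359 = 1624^256 * 1624^64 * 1624^32 * 1624^4 * 1624^2 * 1624^1 ≡ 469 * 1577 * 1060 * 863 * 712 * 1624 (mod 1801).
Accumulate the product:
469 * 1577 = 739613 ≡ 1203
1203 * 1060 = 1275180 ≡ 72
72 * 863 = 62136 ≡ 902
902 * 712 = 642224 ≡ 1068
1068 * 1624 = 1734432 ≡ 69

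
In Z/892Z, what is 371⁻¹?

Run the extended Euclidean algorithm:
892 = 2*371 + 150
371 = 2*150 + 71
150 = 2*71 + 8
71 = 8*8 + 7
8 = 1*7 + 1
7 = 7*1 + 0
gcd(371, 892) = 1, so the inverse exists.
Back-substitute for 1:
1 = 1*8 − 1*7
  = −1*71 + 9*8
  = 9*150 − 19*71
  = −19*371 + 47*150
  = 47*892 − 113*371
So 371⁻¹ ≡ −113 ≡ 779 (mod 892).

779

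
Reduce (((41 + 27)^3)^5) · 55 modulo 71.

36

41 + 27 = 68
(68)^3 ≡ 44 (mod 71)
(44)^5 ≡ 51 (mod 71)
51 · 55 = 2805 ≡ 36 (mod 71)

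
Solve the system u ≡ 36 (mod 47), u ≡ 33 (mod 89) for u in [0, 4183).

47⁻¹ mod 89: 47*36 ≡ 1 (mod 89), so 47⁻¹ ≡ 36.
u = 36 + 47*((33 − 36)*36 mod 89) = 36 + 47*70 = 3326.

3326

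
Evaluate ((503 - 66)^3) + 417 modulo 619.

290

503 - 66 = 437
(437)^3 ≡ 492 (mod 619)
492 + 417 = 909 ≡ 290 (mod 619)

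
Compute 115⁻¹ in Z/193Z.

47

193 = 1·115 + 78
115 = 1·78 + 37
78 = 2·37 + 4
37 = 9·4 + 1
4 = 4·1 + 0
gcd(115, 193) = 1, so the inverse exists.
Back-substitute for 1:
1 = 1·37 − 9·4
  = −9·78 + 19·37
  = 19·115 − 28·78
  = −28·193 + 47·115
So 115⁻¹ ≡ 47 (mod 193).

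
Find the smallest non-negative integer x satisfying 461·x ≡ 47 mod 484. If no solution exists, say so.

gcd(461, 484) = 1, so a unique solution mod 484 exists.
461⁻¹ ≡ 21 (mod 484).
x ≡ 21·47 ≡ 19 (mod 484).

19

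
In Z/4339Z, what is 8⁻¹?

4339 = 542·8 + 3
8 = 2·3 + 2
3 = 1·2 + 1
2 = 2·1 + 0
gcd(8, 4339) = 1, so the inverse exists.
Back-substitute for 1:
1 = 1·3 − 1·2
  = −1·8 + 3·3
  = 3·4339 − 1627·8
So 8⁻¹ ≡ −1627 ≡ 2712 (mod 4339).

2712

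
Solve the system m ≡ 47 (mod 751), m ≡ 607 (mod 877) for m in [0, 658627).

751⁻¹ mod 877: 751*174 ≡ 1 (mod 877), so 751⁻¹ ≡ 174.
m = 47 + 751*((607 − 47)*174 mod 877) = 47 + 751*93 = 69890.

69890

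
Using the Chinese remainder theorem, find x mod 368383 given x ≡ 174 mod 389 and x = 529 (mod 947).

244855

389⁻¹ mod 947: 389×650 ≡ 1 (mod 947), so 389⁻¹ ≡ 650.
x = 174 + 389×((529 − 174)×650 mod 947) = 174 + 389×629 = 244855.
Check: 244855 mod 389 = 174, 244855 mod 947 = 529. ✓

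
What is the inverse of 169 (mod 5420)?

449

Run the extended Euclidean algorithm:
5420 = 32·169 + 12
169 = 14·12 + 1
12 = 12·1 + 0
gcd(169, 5420) = 1, so the inverse exists.
Bézout: 1 = −14·5420 + 449·169.
So 169⁻¹ ≡ 449 (mod 5420).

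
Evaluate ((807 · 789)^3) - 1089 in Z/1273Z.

807 · 789 = 636723 ≡ 223 (mod 1273)
(223)^3 ≡ 464 (mod 1273)
464 - 1089 = -625 ≡ 648 (mod 1273)

648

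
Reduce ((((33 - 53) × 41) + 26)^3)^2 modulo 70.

36

33 - 53 = -20 ≡ 50 (mod 70)
50 × 41 = 2050 ≡ 20 (mod 70)
20 + 26 = 46
(46)^3 ≡ 36 (mod 70)
(36)^2 ≡ 36 (mod 70)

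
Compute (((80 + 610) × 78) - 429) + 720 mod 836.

607

80 + 610 = 690
690 × 78 = 53820 ≡ 316 (mod 836)
316 - 429 = -113 ≡ 723 (mod 836)
723 + 720 = 1443 ≡ 607 (mod 836)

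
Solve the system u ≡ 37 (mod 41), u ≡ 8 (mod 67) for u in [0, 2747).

611

41⁻¹ mod 67: 41*18 ≡ 1 (mod 67), so 41⁻¹ ≡ 18.
u = 37 + 41*((8 − 37)*18 mod 67) = 37 + 41*14 = 611.
Check: 611 mod 41 = 37, 611 mod 67 = 8. ✓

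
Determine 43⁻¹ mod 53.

37

53 = 1×43 + 10
43 = 4×10 + 3
10 = 3×3 + 1
3 = 3×1 + 0
gcd(43, 53) = 1, so the inverse exists.
Bézout: 1 = 13×53 − 16×43.
So 43⁻¹ ≡ −16 ≡ 37 (mod 53).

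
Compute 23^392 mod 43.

36

Compute successive squares:
23^1 ≡ 23 (mod 43)
23^2 ≡ 23^2 = 529 ≡ 13 (mod 43)
23^4 ≡ 13^2 = 169 ≡ 40 (mod 43)
23^8 ≡ 40^2 = 1600 ≡ 9 (mod 43)
23^16 ≡ 9^2 = 81 ≡ 38 (mod 43)
23^32 ≡ 38^2 = 1444 ≡ 25 (mod 43)
23^64 ≡ 25^2 = 625 ≡ 23 (mod 43)
23^128 ≡ 23^2 = 529 ≡ 13 (mod 43)
23^256 ≡ 13^2 = 169 ≡ 40 (mod 43)
23^392 = 23^256 * 23^128 * 23^8 ≡ 40 * 13 * 9 (mod 43).
Accumulate the product:
40 * 13 = 520 ≡ 4
4 * 9 = 36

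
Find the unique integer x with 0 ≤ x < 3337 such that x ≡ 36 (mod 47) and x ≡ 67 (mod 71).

47⁻¹ mod 71: 47×68 ≡ 1 (mod 71), so 47⁻¹ ≡ 68.
x = 36 + 47×((67 − 36)×68 mod 71) = 36 + 47×49 = 2339.

2339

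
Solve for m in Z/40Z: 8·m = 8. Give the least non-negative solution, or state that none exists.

gcd(8, 40) = 8, and 8 | 8, so solutions exist.
Divide through by 8: 1·m mod 5 = 1.
1⁻¹ ≡ 1 (mod 5).
m ≡ 1·1 ≡ 1 (mod 5).
The smallest non-negative solution is m = 1.

1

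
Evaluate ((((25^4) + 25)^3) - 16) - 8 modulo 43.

23

(25)^4 ≡ 13 (mod 43)
13 + 25 = 38
(38)^3 ≡ 4 (mod 43)
4 - 16 = -12 ≡ 31 (mod 43)
31 - 8 = 23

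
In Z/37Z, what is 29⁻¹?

23

By the extended Euclidean algorithm:
37 = 1*29 + 8
29 = 3*8 + 5
8 = 1*5 + 3
5 = 1*3 + 2
3 = 1*2 + 1
2 = 2*1 + 0
gcd(29, 37) = 1, so the inverse exists.
Back-substitute for 1:
1 = 1*3 − 1*2
  = −1*5 + 2*3
  = 2*8 − 3*5
  = −3*29 + 11*8
  = 11*37 − 14*29
So 29⁻¹ ≡ −14 ≡ 23 (mod 37).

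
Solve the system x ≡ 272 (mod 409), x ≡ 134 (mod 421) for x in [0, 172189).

409⁻¹ mod 421: 409*35 ≡ 1 (mod 421), so 409⁻¹ ≡ 35.
x = 272 + 409*((134 − 272)*35 mod 421) = 272 + 409*222 = 91070.
Check: 91070 mod 409 = 272, 91070 mod 421 = 134. ✓

91070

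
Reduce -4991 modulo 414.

391

-4991 = -13·414 + 391, so -4991 ≡ 391 (mod 414).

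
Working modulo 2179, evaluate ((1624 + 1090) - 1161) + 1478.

852

1624 + 1090 = 2714 ≡ 535 (mod 2179)
535 - 1161 = -626 ≡ 1553 (mod 2179)
1553 + 1478 = 3031 ≡ 852 (mod 2179)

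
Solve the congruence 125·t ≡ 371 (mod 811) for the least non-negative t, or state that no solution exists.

gcd(125, 811) = 1, so a unique solution mod 811 exists.
125⁻¹ ≡ 545 (mod 811).
t ≡ 545·371 ≡ 256 (mod 811).

256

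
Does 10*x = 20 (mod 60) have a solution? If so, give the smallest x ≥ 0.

2

gcd(10, 60) = 10, and 10 | 20, so solutions exist.
Divide through by 10: 1*x ≡ 2 (mod 6).
1⁻¹ ≡ 1 (mod 6).
x ≡ 1*2 ≡ 2 (mod 6).
The smallest non-negative solution is x = 2.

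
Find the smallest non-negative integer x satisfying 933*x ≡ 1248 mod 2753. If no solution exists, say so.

gcd(933, 2753) = 1, so a unique solution mod 2753 exists.
933⁻¹ ≡ 419 (mod 2753).
x ≡ 419*1248 ≡ 2595 (mod 2753).

2595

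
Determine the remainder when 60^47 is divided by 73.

5

By square-and-multiply:
60^1 ≡ 60 (mod 73)
60^2 ≡ 60^2 = 3600 ≡ 23 (mod 73)
60^4 ≡ 23^2 = 529 ≡ 18 (mod 73)
60^8 ≡ 18^2 = 324 ≡ 32 (mod 73)
60^16 ≡ 32^2 = 1024 ≡ 2 (mod 73)
60^32 ≡ 2^2 = 4 (mod 73)
60^47 = 60^32 × 60^8 × 60^4 × 60^2 × 60^1 ≡ 4 × 32 × 18 × 23 × 60 (mod 73).
Accumulate the product:
4 × 32 = 128 ≡ 55
55 × 18 = 990 ≡ 41
41 × 23 = 943 ≡ 67
67 × 60 = 4020 ≡ 5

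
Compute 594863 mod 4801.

4340

594863 = 123·4801 + 4340, so 594863 ≡ 4340 (mod 4801).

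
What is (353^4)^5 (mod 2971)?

(353)^4 ≡ 219 (mod 2971)
(219)^5 ≡ 981 (mod 2971)

981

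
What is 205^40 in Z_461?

439

Using repeated squaring:
40 in binary is 101000, i.e. 40 = 32 + 8.
205^1 ≡ 205 (mod 461)
205^2 ≡ 205^2 = 42025 ≡ 74 (mod 461)
205^4 ≡ 74^2 = 5476 ≡ 405 (mod 461)
205^8 ≡ 405^2 = 164025 ≡ 370 (mod 461)
205^16 ≡ 370^2 = 136900 ≡ 444 (mod 461)
205^32 ≡ 444^2 = 197136 ≡ 289 (mod 461)
205^40 = 205^32 * 205^8 ≡ 289 * 370 (mod 461).
289 * 370 = 106930 ≡ 439 (mod 461).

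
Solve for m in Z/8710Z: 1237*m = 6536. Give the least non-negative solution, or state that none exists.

gcd(1237, 8710) = 1, so a unique solution mod 8710 exists.
1237⁻¹ ≡ 683 (mod 8710).
m ≡ 683*6536 ≡ 4568 (mod 8710).

4568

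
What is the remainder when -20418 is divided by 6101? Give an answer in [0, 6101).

-20418 = -4×6101 + 3986, so -20418 ≡ 3986 (mod 6101).

3986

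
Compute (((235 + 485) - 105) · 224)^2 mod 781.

235 + 485 = 720
720 - 105 = 615
615 · 224 = 137760 ≡ 304 (mod 781)
(304)^2 ≡ 258 (mod 781)

258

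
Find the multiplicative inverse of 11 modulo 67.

67 = 6×11 + 1
11 = 11×1 + 0
gcd(11, 67) = 1, so the inverse exists.
Back-substitute for 1:
1 = 1×67 − 6×11
So 11⁻¹ ≡ −6 ≡ 61 (mod 67).

61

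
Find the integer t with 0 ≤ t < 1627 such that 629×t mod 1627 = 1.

194

1627 = 2·629 + 369
629 = 1·369 + 260
369 = 1·260 + 109
260 = 2·109 + 42
109 = 2·42 + 25
42 = 1·25 + 17
25 = 1·17 + 8
17 = 2·8 + 1
8 = 8·1 + 0
gcd(629, 1627) = 1, so the inverse exists.
Bézout: 1 = −75·1627 + 194·629.
So 629⁻¹ ≡ 194 (mod 1627).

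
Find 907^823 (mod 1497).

By square-and-multiply:
907^1 ≡ 907 (mod 1497)
907^2 ≡ 907^2 = 822649 ≡ 796 (mod 1497)
907^4 ≡ 796^2 = 633616 ≡ 385 (mod 1497)
907^8 ≡ 385^2 = 148225 ≡ 22 (mod 1497)
907^16 ≡ 22^2 = 484 (mod 1497)
907^32 ≡ 484^2 = 234256 ≡ 724 (mod 1497)
907^64 ≡ 724^2 = 524176 ≡ 226 (mod 1497)
907^128 ≡ 226^2 = 51076 ≡ 178 (mod 1497)
907^256 ≡ 178^2 = 31684 ≡ 247 (mod 1497)
907^512 ≡ 247^2 = 61009 ≡ 1129 (mod 1497)
907^823 = 907^512 * 907^256 * 907^32 * 907^16 * 907^4 * 907^2 * 907^1 ≡ 1129 * 247 * 724 * 484 * 385 * 796 * 907 (mod 1497).
Accumulate the product:
1129 * 247 = 278863 ≡ 421
421 * 724 = 304804 ≡ 913
913 * 484 = 441892 ≡ 277
277 * 385 = 106645 ≡ 358
358 * 796 = 284968 ≡ 538
538 * 907 = 487966 ≡ 1441

1441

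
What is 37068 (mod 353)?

37068 = 105*353 + 3, so 37068 ≡ 3 (mod 353).

3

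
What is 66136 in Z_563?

265

66136 = 117·563 + 265, so 66136 ≡ 265 (mod 563).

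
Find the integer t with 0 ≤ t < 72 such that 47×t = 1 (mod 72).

Apply the Euclidean algorithm and back-substitute:
72 = 1*47 + 25
47 = 1*25 + 22
25 = 1*22 + 3
22 = 7*3 + 1
3 = 3*1 + 0
gcd(47, 72) = 1, so the inverse exists.
Back-substitute for 1:
1 = 1*22 − 7*3
  = −7*25 + 8*22
  = 8*47 − 15*25
  = −15*72 + 23*47
So 47⁻¹ ≡ 23 (mod 72).

23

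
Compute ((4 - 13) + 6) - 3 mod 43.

4 - 13 = -9 ≡ 34 (mod 43)
34 + 6 = 40
40 - 3 = 37

37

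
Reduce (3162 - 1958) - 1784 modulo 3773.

3162 - 1958 = 1204
1204 - 1784 = -580 ≡ 3193 (mod 3773)

3193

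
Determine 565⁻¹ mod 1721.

Apply the Euclidean algorithm and back-substitute:
1721 = 3·565 + 26
565 = 21·26 + 19
26 = 1·19 + 7
19 = 2·7 + 5
7 = 1·5 + 2
5 = 2·2 + 1
2 = 2·1 + 0
gcd(565, 1721) = 1, so the inverse exists.
Back-substitute for 1:
1 = 1·5 − 2·2
  = −2·7 + 3·5
  = 3·19 − 8·7
  = −8·26 + 11·19
  = 11·565 − 239·26
  = −239·1721 + 728·565
So 565⁻¹ ≡ 728 (mod 1721).

728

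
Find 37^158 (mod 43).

158 in binary is 10011110, i.e. 158 = 128 + 16 + 8 + 4 + 2.
37^1 ≡ 37 (mod 43)
37^2 ≡ 37^2 = 1369 ≡ 36 (mod 43)
37^4 ≡ 36^2 = 1296 ≡ 6 (mod 43)
37^8 ≡ 6^2 = 36 (mod 43)
37^16 ≡ 36^2 = 1296 ≡ 6 (mod 43)
37^32 ≡ 6^2 = 36 (mod 43)
37^64 ≡ 36^2 = 1296 ≡ 6 (mod 43)
37^128 ≡ 6^2 = 36 (mod 43)
37^158 = 37^128 · 37^16 · 37^8 · 37^4 · 37^2 ≡ 36 · 6 · 36 · 6 · 36 (mod 43).
Accumulate the product:
36 · 6 = 216 ≡ 1
1 · 36 = 36
36 · 6 = 216 ≡ 1
1 · 36 = 36

36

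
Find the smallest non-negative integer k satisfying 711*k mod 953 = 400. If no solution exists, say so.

gcd(711, 953) = 1, so a unique solution mod 953 exists.
711⁻¹ ≡ 508 (mod 953).
k ≡ 508*400 ≡ 211 (mod 953).

211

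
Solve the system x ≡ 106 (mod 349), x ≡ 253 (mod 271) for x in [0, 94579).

18952

349⁻¹ mod 271: 349*205 ≡ 1 (mod 271), so 349⁻¹ ≡ 205.
x = 106 + 349*((253 − 106)*205 mod 271) = 106 + 349*54 = 18952.
Check: 18952 mod 349 = 106, 18952 mod 271 = 253. ✓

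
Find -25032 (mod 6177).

-25032 = -5*6177 + 5853, so -25032 ≡ 5853 (mod 6177).

5853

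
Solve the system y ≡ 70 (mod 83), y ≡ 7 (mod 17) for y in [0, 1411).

83⁻¹ mod 17: 83×8 ≡ 1 (mod 17), so 83⁻¹ ≡ 8.
y = 70 + 83×((7 − 70)×8 mod 17) = 70 + 83×6 = 568.
Check: 568 mod 83 = 70, 568 mod 17 = 7. ✓

568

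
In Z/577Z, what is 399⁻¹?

577 = 1×399 + 178
399 = 2×178 + 43
178 = 4×43 + 6
43 = 7×6 + 1
6 = 6×1 + 0
gcd(399, 577) = 1, so the inverse exists.
Back-substitute for 1:
1 = 1×43 − 7×6
  = −7×178 + 29×43
  = 29×399 − 65×178
  = −65×577 + 94×399
So 399⁻¹ ≡ 94 (mod 577).

94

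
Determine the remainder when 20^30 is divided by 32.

30 in binary is 11110, i.e. 30 = 16 + 8 + 4 + 2.
20^1 ≡ 20 (mod 32)
20^2 ≡ 20^2 = 400 ≡ 16 (mod 32)
20^4 ≡ 16^2 = 256 ≡ 0 (mod 32)
20^8 ≡ 0^2 = 0 (mod 32)
20^16 ≡ 0^2 = 0 (mod 32)
20^30 = 20^16 * 20^8 * 20^4 * 20^2 ≡ 0 * 0 * 0 * 16 (mod 32).
Accumulate the product:
0 * 0 = 0
0 * 0 = 0
0 * 16 = 0

0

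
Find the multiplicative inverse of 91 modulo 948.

823

948 = 10·91 + 38
91 = 2·38 + 15
38 = 2·15 + 8
15 = 1·8 + 7
8 = 1·7 + 1
7 = 7·1 + 0
gcd(91, 948) = 1, so the inverse exists.
Bézout: 1 = 12·948 − 125·91.
So 91⁻¹ ≡ −125 ≡ 823 (mod 948).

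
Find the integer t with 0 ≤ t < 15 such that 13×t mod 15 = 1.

Run the extended Euclidean algorithm:
15 = 1×13 + 2
13 = 6×2 + 1
2 = 2×1 + 0
gcd(13, 15) = 1, so the inverse exists.
Bézout: 1 = −6×15 + 7×13.
So 13⁻¹ ≡ 7 (mod 15).

7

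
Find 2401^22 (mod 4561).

By square-and-multiply:
22 in binary is 10110, i.e. 22 = 16 + 4 + 2.
2401^1 ≡ 2401 (mod 4561)
2401^2 ≡ 2401^2 = 5764801 ≡ 4258 (mod 4561)
2401^4 ≡ 4258^2 = 18130564 ≡ 589 (mod 4561)
2401^8 ≡ 589^2 = 346921 ≡ 285 (mod 4561)
2401^16 ≡ 285^2 = 81225 ≡ 3688 (mod 4561)
2401^22 = 2401^16 × 2401^4 × 2401^2 ≡ 3688 × 589 × 4258 (mod 4561).
Accumulate the product:
3688 × 589 = 2172232 ≡ 1196
1196 × 4258 = 5092568 ≡ 2492

2492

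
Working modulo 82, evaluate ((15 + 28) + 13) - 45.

11

15 + 28 = 43
43 + 13 = 56
56 - 45 = 11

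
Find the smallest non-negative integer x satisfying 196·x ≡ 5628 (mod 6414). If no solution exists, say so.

gcd(196, 6414) = 2, and 2 | 5628, so solutions exist.
Divide through by 2: 98·x = 2814 (mod 3207).
98⁻¹ ≡ 2258 (mod 3207).
x ≡ 2258·2814 ≡ 945 (mod 3207).
The smallest non-negative solution is x = 945.

945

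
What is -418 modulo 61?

9

-418 = -7·61 + 9, so -418 ≡ 9 (mod 61).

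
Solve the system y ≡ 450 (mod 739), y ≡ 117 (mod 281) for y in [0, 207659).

104649

739⁻¹ mod 281: 739×154 ≡ 1 (mod 281), so 739⁻¹ ≡ 154.
y = 450 + 739×((117 − 450)×154 mod 281) = 450 + 739×141 = 104649.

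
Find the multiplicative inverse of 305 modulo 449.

53

By the extended Euclidean algorithm:
449 = 1*305 + 144
305 = 2*144 + 17
144 = 8*17 + 8
17 = 2*8 + 1
8 = 8*1 + 0
gcd(305, 449) = 1, so the inverse exists.
Bézout: 1 = −36*449 + 53*305.
So 305⁻¹ ≡ 53 (mod 449).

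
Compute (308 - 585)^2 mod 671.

308 - 585 = -277 ≡ 394 (mod 671)
(394)^2 ≡ 235 (mod 671)

235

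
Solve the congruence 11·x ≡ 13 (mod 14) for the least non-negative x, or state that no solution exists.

gcd(11, 14) = 1, so a unique solution mod 14 exists.
11⁻¹ ≡ 9 (mod 14).
x ≡ 9·13 ≡ 5 (mod 14).

5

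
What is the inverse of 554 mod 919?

Run the extended Euclidean algorithm:
919 = 1×554 + 365
554 = 1×365 + 189
365 = 1×189 + 176
189 = 1×176 + 13
176 = 13×13 + 7
13 = 1×7 + 6
7 = 1×6 + 1
6 = 6×1 + 0
gcd(554, 919) = 1, so the inverse exists.
Bézout: 1 = 85×919 − 141×554.
So 554⁻¹ ≡ −141 ≡ 778 (mod 919).

778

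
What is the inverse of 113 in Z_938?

855

938 = 8×113 + 34
113 = 3×34 + 11
34 = 3×11 + 1
11 = 11×1 + 0
gcd(113, 938) = 1, so the inverse exists.
Back-substitute for 1:
1 = 1×34 − 3×11
  = −3×113 + 10×34
  = 10×938 − 83×113
So 113⁻¹ ≡ −83 ≡ 855 (mod 938).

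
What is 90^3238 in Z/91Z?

3238 in binary is 110010100110, i.e. 3238 = 2048 + 1024 + 128 + 32 + 4 + 2.
90^1 ≡ 90 (mod 91)
90^2 ≡ 90^2 = 8100 ≡ 1 (mod 91)
90^4 ≡ 1^2 = 1 (mod 91)
90^8 ≡ 1^2 = 1 (mod 91)
90^16 ≡ 1^2 = 1 (mod 91)
90^32 ≡ 1^2 = 1 (mod 91)
90^64 ≡ 1^2 = 1 (mod 91)
90^128 ≡ 1^2 = 1 (mod 91)
90^256 ≡ 1^2 = 1 (mod 91)
90^512 ≡ 1^2 = 1 (mod 91)
90^1024 ≡ 1^2 = 1 (mod 91)
90^2048 ≡ 1^2 = 1 (mod 91)
90^3238 = 90^2048 · 90^1024 · 90^128 · 90^32 · 90^4 · 90^2 ≡ 1 · 1 · 1 · 1 · 1 · 1 (mod 91).
Accumulate the product:
1 · 1 = 1
1 · 1 = 1
1 · 1 = 1
1 · 1 = 1
1 · 1 = 1

1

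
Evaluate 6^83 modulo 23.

12

83 in binary is 1010011, i.e. 83 = 64 + 16 + 2 + 1.
6^1 ≡ 6 (mod 23)
6^2 ≡ 6^2 = 36 ≡ 13 (mod 23)
6^4 ≡ 13^2 = 169 ≡ 8 (mod 23)
6^8 ≡ 8^2 = 64 ≡ 18 (mod 23)
6^16 ≡ 18^2 = 324 ≡ 2 (mod 23)
6^32 ≡ 2^2 = 4 (mod 23)
6^64 ≡ 4^2 = 16 (mod 23)
6^83 = 6^64 × 6^16 × 6^2 × 6^1 ≡ 16 × 2 × 13 × 6 (mod 23).
Accumulate the product:
16 × 2 = 32 ≡ 9
9 × 13 = 117 ≡ 2
2 × 6 = 12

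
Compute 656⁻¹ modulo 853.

853 = 1×656 + 197
656 = 3×197 + 65
197 = 3×65 + 2
65 = 32×2 + 1
2 = 2×1 + 0
gcd(656, 853) = 1, so the inverse exists.
Bézout: 1 = −323×853 + 420×656.
So 656⁻¹ ≡ 420 (mod 853).

420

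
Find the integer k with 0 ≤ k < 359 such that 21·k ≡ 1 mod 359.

By the extended Euclidean algorithm:
359 = 17*21 + 2
21 = 10*2 + 1
2 = 2*1 + 0
gcd(21, 359) = 1, so the inverse exists.
Back-substitute for 1:
1 = 1*21 − 10*2
  = −10*359 + 171*21
So 21⁻¹ ≡ 171 (mod 359).

171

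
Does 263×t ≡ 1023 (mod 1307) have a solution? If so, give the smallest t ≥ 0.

gcd(263, 1307) = 1, so a unique solution mod 1307 exists.
263⁻¹ ≡ 164 (mod 1307).
t ≡ 164×1023 ≡ 476 (mod 1307).

476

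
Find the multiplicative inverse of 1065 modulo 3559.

3295

By the extended Euclidean algorithm:
3559 = 3·1065 + 364
1065 = 2·364 + 337
364 = 1·337 + 27
337 = 12·27 + 13
27 = 2·13 + 1
13 = 13·1 + 0
gcd(1065, 3559) = 1, so the inverse exists.
Bézout: 1 = 79·3559 − 264·1065.
So 1065⁻¹ ≡ −264 ≡ 3295 (mod 3559).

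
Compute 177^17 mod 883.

525

17 in binary is 10001, i.e. 17 = 16 + 1.
177^1 ≡ 177 (mod 883)
177^2 ≡ 177^2 = 31329 ≡ 424 (mod 883)
177^4 ≡ 424^2 = 179776 ≡ 527 (mod 883)
177^8 ≡ 527^2 = 277729 ≡ 467 (mod 883)
177^16 ≡ 467^2 = 218089 ≡ 871 (mod 883)
177^17 = 177^16 · 177^1 ≡ 871 · 177 (mod 883).
871 · 177 = 154167 ≡ 525 (mod 883).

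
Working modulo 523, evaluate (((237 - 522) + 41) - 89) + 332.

522

237 - 522 = -285 ≡ 238 (mod 523)
238 + 41 = 279
279 - 89 = 190
190 + 332 = 522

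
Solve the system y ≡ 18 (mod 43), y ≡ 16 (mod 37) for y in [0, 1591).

43⁻¹ mod 37: 43·31 ≡ 1 (mod 37), so 43⁻¹ ≡ 31.
y = 18 + 43·((16 − 18)·31 mod 37) = 18 + 43·12 = 534.
Check: 534 mod 43 = 18, 534 mod 37 = 16. ✓

534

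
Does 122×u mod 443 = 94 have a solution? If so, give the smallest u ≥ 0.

gcd(122, 443) = 1, so a unique solution mod 443 exists.
122⁻¹ ≡ 69 (mod 443).
u ≡ 69×94 ≡ 284 (mod 443).

284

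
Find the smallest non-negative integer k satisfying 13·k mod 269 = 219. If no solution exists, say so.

141

gcd(13, 269) = 1, so a unique solution mod 269 exists.
13⁻¹ ≡ 207 (mod 269).
k ≡ 207·219 ≡ 141 (mod 269).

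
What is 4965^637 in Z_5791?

637 in binary is 1001111101, i.e. 637 = 512 + 64 + 32 + 16 + 8 + 4 + 1.
4965^1 ≡ 4965 (mod 5791)
4965^2 ≡ 4965^2 = 24651225 ≡ 4729 (mod 5791)
4965^4 ≡ 4729^2 = 22363441 ≡ 4390 (mod 5791)
4965^8 ≡ 4390^2 = 19272100 ≡ 5443 (mod 5791)
4965^16 ≡ 5443^2 = 29626249 ≡ 5284 (mod 5791)
4965^32 ≡ 5284^2 = 27920656 ≡ 2245 (mod 5791)
4965^64 ≡ 2245^2 = 5040025 ≡ 1855 (mod 5791)
4965^128 ≡ 1855^2 = 3441025 ≡ 1171 (mod 5791)
4965^256 ≡ 1171^2 = 1371241 ≡ 4565 (mod 5791)
4965^512 ≡ 4565^2 = 20839225 ≡ 3207 (mod 5791)
4965^637 = 4965^512 * 4965^64 * 4965^32 * 4965^16 * 4965^8 * 4965^4 * 4965^1 ≡ 3207 * 1855 * 2245 * 5284 * 5443 * 4390 * 4965 (mod 5791).
Accumulate the product:
3207 * 1855 = 5948985 ≡ 1628
1628 * 2245 = 3654860 ≡ 739
739 * 5284 = 3904876 ≡ 1742
1742 * 5443 = 9481706 ≡ 1839
1839 * 4390 = 8073210 ≡ 556
556 * 4965 = 2760540 ≡ 4024

4024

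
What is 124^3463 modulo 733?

191

124^1 ≡ 124 (mod 733)
124^2 ≡ 124^2 = 15376 ≡ 716 (mod 733)
124^4 ≡ 716^2 = 512656 ≡ 289 (mod 733)
124^8 ≡ 289^2 = 83521 ≡ 692 (mod 733)
124^16 ≡ 692^2 = 478864 ≡ 215 (mod 733)
124^32 ≡ 215^2 = 46225 ≡ 46 (mod 733)
124^64 ≡ 46^2 = 2116 ≡ 650 (mod 733)
124^128 ≡ 650^2 = 422500 ≡ 292 (mod 733)
124^256 ≡ 292^2 = 85264 ≡ 236 (mod 733)
124^512 ≡ 236^2 = 55696 ≡ 721 (mod 733)
124^1024 ≡ 721^2 = 519841 ≡ 144 (mod 733)
124^2048 ≡ 144^2 = 20736 ≡ 212 (mod 733)
124^3463 = 124^2048 * 124^1024 * 124^256 * 124^128 * 124^4 * 124^2 * 124^1 ≡ 212 * 144 * 236 * 292 * 289 * 716 * 124 (mod 733).
Accumulate the product:
212 * 144 = 30528 ≡ 475
475 * 236 = 112100 ≡ 684
684 * 292 = 199728 ≡ 352
352 * 289 = 101728 ≡ 574
574 * 716 = 410984 ≡ 504
504 * 124 = 62496 ≡ 191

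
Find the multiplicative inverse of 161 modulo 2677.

Run the extended Euclidean algorithm:
2677 = 16*161 + 101
161 = 1*101 + 60
101 = 1*60 + 41
60 = 1*41 + 19
41 = 2*19 + 3
19 = 6*3 + 1
3 = 3*1 + 0
gcd(161, 2677) = 1, so the inverse exists.
Back-substitute for 1:
1 = 1*19 − 6*3
  = −6*41 + 13*19
  = 13*60 − 19*41
  = −19*101 + 32*60
  = 32*161 − 51*101
  = −51*2677 + 848*161
So 161⁻¹ ≡ 848 (mod 2677).

848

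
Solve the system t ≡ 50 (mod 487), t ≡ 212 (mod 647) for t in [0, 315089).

487⁻¹ mod 647: 487·93 ≡ 1 (mod 647), so 487⁻¹ ≡ 93.
t = 50 + 487·((212 − 50)·93 mod 647) = 50 + 487·185 = 90145.
Check: 90145 mod 487 = 50, 90145 mod 647 = 212. ✓

90145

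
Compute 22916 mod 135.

22916 = 169·135 + 101, so 22916 ≡ 101 (mod 135).

101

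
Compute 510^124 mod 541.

66

By square-and-multiply:
124 in binary is 1111100, i.e. 124 = 64 + 32 + 16 + 8 + 4.
510^1 ≡ 510 (mod 541)
510^2 ≡ 510^2 = 260100 ≡ 420 (mod 541)
510^4 ≡ 420^2 = 176400 ≡ 34 (mod 541)
510^8 ≡ 34^2 = 1156 ≡ 74 (mod 541)
510^16 ≡ 74^2 = 5476 ≡ 66 (mod 541)
510^32 ≡ 66^2 = 4356 ≡ 28 (mod 541)
510^64 ≡ 28^2 = 784 ≡ 243 (mod 541)
510^124 = 510^64 * 510^32 * 510^16 * 510^8 * 510^4 ≡ 243 * 28 * 66 * 74 * 34 (mod 541).
Accumulate the product:
243 * 28 = 6804 ≡ 312
312 * 66 = 20592 ≡ 34
34 * 74 = 2516 ≡ 352
352 * 34 = 11968 ≡ 66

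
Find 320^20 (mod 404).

304

Compute successive squares:
20 in binary is 10100, i.e. 20 = 16 + 4.
320^1 ≡ 320 (mod 404)
320^2 ≡ 320^2 = 102400 ≡ 188 (mod 404)
320^4 ≡ 188^2 = 35344 ≡ 196 (mod 404)
320^8 ≡ 196^2 = 38416 ≡ 36 (mod 404)
320^16 ≡ 36^2 = 1296 ≡ 84 (mod 404)
320^20 = 320^16 · 320^4 ≡ 84 · 196 (mod 404).
84 · 196 = 16464 ≡ 304 (mod 404).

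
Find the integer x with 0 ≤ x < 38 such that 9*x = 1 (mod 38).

38 = 4*9 + 2
9 = 4*2 + 1
2 = 2*1 + 0
gcd(9, 38) = 1, so the inverse exists.
Back-substitute for 1:
1 = 1*9 − 4*2
  = −4*38 + 17*9
So 9⁻¹ ≡ 17 (mod 38).

17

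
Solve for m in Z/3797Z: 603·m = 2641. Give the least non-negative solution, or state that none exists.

gcd(603, 3797) = 1, so a unique solution mod 3797 exists.
603⁻¹ ≡ 403 (mod 3797).
m ≡ 403·2641 ≡ 1163 (mod 3797).

1163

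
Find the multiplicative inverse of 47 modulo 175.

Run the extended Euclidean algorithm:
175 = 3×47 + 34
47 = 1×34 + 13
34 = 2×13 + 8
13 = 1×8 + 5
8 = 1×5 + 3
5 = 1×3 + 2
3 = 1×2 + 1
2 = 2×1 + 0
gcd(47, 175) = 1, so the inverse exists.
Back-substitute for 1:
1 = 1×3 − 1×2
  = −1×5 + 2×3
  = 2×8 − 3×5
  = −3×13 + 5×8
  = 5×34 − 13×13
  = −13×47 + 18×34
  = 18×175 − 67×47
So 47⁻¹ ≡ −67 ≡ 108 (mod 175).

108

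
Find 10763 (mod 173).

37

10763 = 62·173 + 37, so 10763 ≡ 37 (mod 173).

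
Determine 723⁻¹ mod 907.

By the extended Euclidean algorithm:
907 = 1×723 + 184
723 = 3×184 + 171
184 = 1×171 + 13
171 = 13×13 + 2
13 = 6×2 + 1
2 = 2×1 + 0
gcd(723, 907) = 1, so the inverse exists.
Back-substitute for 1:
1 = 1×13 − 6×2
  = −6×171 + 79×13
  = 79×184 − 85×171
  = −85×723 + 334×184
  = 334×907 − 419×723
So 723⁻¹ ≡ −419 ≡ 488 (mod 907).

488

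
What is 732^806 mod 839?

394

Using repeated squaring:
732^1 ≡ 732 (mod 839)
732^2 ≡ 732^2 = 535824 ≡ 542 (mod 839)
732^4 ≡ 542^2 = 293764 ≡ 114 (mod 839)
732^8 ≡ 114^2 = 12996 ≡ 411 (mod 839)
732^16 ≡ 411^2 = 168921 ≡ 282 (mod 839)
732^32 ≡ 282^2 = 79524 ≡ 658 (mod 839)
732^64 ≡ 658^2 = 432964 ≡ 40 (mod 839)
732^128 ≡ 40^2 = 1600 ≡ 761 (mod 839)
732^256 ≡ 761^2 = 579121 ≡ 211 (mod 839)
732^512 ≡ 211^2 = 44521 ≡ 54 (mod 839)
732^806 = 732^512 × 732^256 × 732^32 × 732^4 × 732^2 ≡ 54 × 211 × 658 × 114 × 542 (mod 839).
Accumulate the product:
54 × 211 = 11394 ≡ 487
487 × 658 = 320446 ≡ 787
787 × 114 = 89718 ≡ 784
784 × 542 = 424928 ≡ 394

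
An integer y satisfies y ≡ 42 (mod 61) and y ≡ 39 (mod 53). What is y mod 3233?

61⁻¹ mod 53: 61×20 ≡ 1 (mod 53), so 61⁻¹ ≡ 20.
y = 42 + 61×((39 − 42)×20 mod 53) = 42 + 61×46 = 2848.

2848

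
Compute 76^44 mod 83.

Compute successive squares:
76^1 ≡ 76 (mod 83)
76^2 ≡ 76^2 = 5776 ≡ 49 (mod 83)
76^4 ≡ 49^2 = 2401 ≡ 77 (mod 83)
76^8 ≡ 77^2 = 5929 ≡ 36 (mod 83)
76^16 ≡ 36^2 = 1296 ≡ 51 (mod 83)
76^32 ≡ 51^2 = 2601 ≡ 28 (mod 83)
76^44 = 76^32 × 76^8 × 76^4 ≡ 28 × 36 × 77 (mod 83).
Accumulate the product:
28 × 36 = 1008 ≡ 12
12 × 77 = 924 ≡ 11

11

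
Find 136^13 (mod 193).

Compute successive squares:
13 in binary is 1101, i.e. 13 = 8 + 4 + 1.
136^1 ≡ 136 (mod 193)
136^2 ≡ 136^2 = 18496 ≡ 161 (mod 193)
136^4 ≡ 161^2 = 25921 ≡ 59 (mod 193)
136^8 ≡ 59^2 = 3481 ≡ 7 (mod 193)
136^13 = 136^8 × 136^4 × 136^1 ≡ 7 × 59 × 136 (mod 193).
Accumulate the product:
7 × 59 = 413 ≡ 27
27 × 136 = 3672 ≡ 5

5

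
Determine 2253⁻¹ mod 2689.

By the extended Euclidean algorithm:
2689 = 1×2253 + 436
2253 = 5×436 + 73
436 = 5×73 + 71
73 = 1×71 + 2
71 = 35×2 + 1
2 = 2×1 + 0
gcd(2253, 2689) = 1, so the inverse exists.
Bézout: 1 = 1111×2689 − 1326×2253.
So 2253⁻¹ ≡ −1326 ≡ 1363 (mod 2689).

1363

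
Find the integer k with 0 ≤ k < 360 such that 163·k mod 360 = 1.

307

Apply the Euclidean algorithm and back-substitute:
360 = 2*163 + 34
163 = 4*34 + 27
34 = 1*27 + 7
27 = 3*7 + 6
7 = 1*6 + 1
6 = 6*1 + 0
gcd(163, 360) = 1, so the inverse exists.
Back-substitute for 1:
1 = 1*7 − 1*6
  = −1*27 + 4*7
  = 4*34 − 5*27
  = −5*163 + 24*34
  = 24*360 − 53*163
So 163⁻¹ ≡ −53 ≡ 307 (mod 360).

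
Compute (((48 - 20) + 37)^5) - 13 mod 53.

37

48 - 20 = 28
28 + 37 = 65 ≡ 12 (mod 53)
(12)^5 ≡ 50 (mod 53)
50 - 13 = 37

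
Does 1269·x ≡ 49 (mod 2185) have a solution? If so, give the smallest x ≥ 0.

gcd(1269, 2185) = 1, so a unique solution mod 2185 exists.
1269⁻¹ ≡ 489 (mod 2185).
x ≡ 489·49 ≡ 2111 (mod 2185).

2111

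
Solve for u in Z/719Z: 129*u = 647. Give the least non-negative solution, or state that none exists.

685

gcd(129, 719) = 1, so a unique solution mod 719 exists.
129⁻¹ ≡ 340 (mod 719).
u ≡ 340*647 ≡ 685 (mod 719).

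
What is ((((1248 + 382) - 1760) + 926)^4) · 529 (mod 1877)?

830

1248 + 382 = 1630
1630 - 1760 = -130 ≡ 1747 (mod 1877)
1747 + 926 = 2673 ≡ 796 (mod 1877)
(796)^4 ≡ 1027 (mod 1877)
1027 · 529 = 543283 ≡ 830 (mod 1877)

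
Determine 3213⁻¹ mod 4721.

By the extended Euclidean algorithm:
4721 = 1×3213 + 1508
3213 = 2×1508 + 197
1508 = 7×197 + 129
197 = 1×129 + 68
129 = 1×68 + 61
68 = 1×61 + 7
61 = 8×7 + 5
7 = 1×5 + 2
5 = 2×2 + 1
2 = 2×1 + 0
gcd(3213, 4721) = 1, so the inverse exists.
Back-substitute for 1:
1 = 1×5 − 2×2
  = −2×7 + 3×5
  = 3×61 − 26×7
  = −26×68 + 29×61
  = 29×129 − 55×68
  = −55×197 + 84×129
  = 84×1508 − 643×197
  = −643×3213 + 1370×1508
  = 1370×4721 − 2013×3213
So 3213⁻¹ ≡ −2013 ≡ 2708 (mod 4721).

2708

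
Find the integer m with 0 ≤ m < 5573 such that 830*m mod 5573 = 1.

5526

5573 = 6·830 + 593
830 = 1·593 + 237
593 = 2·237 + 119
237 = 1·119 + 118
119 = 1·118 + 1
118 = 118·1 + 0
gcd(830, 5573) = 1, so the inverse exists.
Back-substitute for 1:
1 = 1·119 − 1·118
  = −1·237 + 2·119
  = 2·593 − 5·237
  = −5·830 + 7·593
  = 7·5573 − 47·830
So 830⁻¹ ≡ −47 ≡ 5526 (mod 5573).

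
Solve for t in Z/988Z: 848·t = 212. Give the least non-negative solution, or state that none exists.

62

gcd(848, 988) = 4, and 4 | 212, so solutions exist.
Divide through by 4: 212·t mod 247 = 53.
212⁻¹ ≡ 127 (mod 247).
t ≡ 127·53 ≡ 62 (mod 247).
The smallest non-negative solution is t = 62.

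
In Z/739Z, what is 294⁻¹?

Apply the Euclidean algorithm and back-substitute:
739 = 2*294 + 151
294 = 1*151 + 143
151 = 1*143 + 8
143 = 17*8 + 7
8 = 1*7 + 1
7 = 7*1 + 0
gcd(294, 739) = 1, so the inverse exists.
Back-substitute for 1:
1 = 1*8 − 1*7
  = −1*143 + 18*8
  = 18*151 − 19*143
  = −19*294 + 37*151
  = 37*739 − 93*294
So 294⁻¹ ≡ −93 ≡ 646 (mod 739).

646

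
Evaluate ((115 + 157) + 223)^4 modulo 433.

211

115 + 157 = 272
272 + 223 = 495 ≡ 62 (mod 433)
(62)^4 ≡ 211 (mod 433)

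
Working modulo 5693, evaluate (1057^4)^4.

(1057)^4 ≡ 3919 (mod 5693)
(3919)^4 ≡ 2940 (mod 5693)

2940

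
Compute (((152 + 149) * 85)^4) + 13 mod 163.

152 + 149 = 301 ≡ 138 (mod 163)
138 * 85 = 11730 ≡ 157 (mod 163)
(157)^4 ≡ 155 (mod 163)
155 + 13 = 168 ≡ 5 (mod 163)

5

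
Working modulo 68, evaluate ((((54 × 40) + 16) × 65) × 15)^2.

54 × 40 = 2160 ≡ 52 (mod 68)
52 + 16 = 68 ≡ 0 (mod 68)
0 × 65 = 0
0 × 15 = 0
(0)^2 ≡ 0 (mod 68)

0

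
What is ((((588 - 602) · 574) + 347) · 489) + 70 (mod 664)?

588 - 602 = -14 ≡ 650 (mod 664)
650 · 574 = 373100 ≡ 596 (mod 664)
596 + 347 = 943 ≡ 279 (mod 664)
279 · 489 = 136431 ≡ 311 (mod 664)
311 + 70 = 381

381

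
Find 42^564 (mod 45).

Using repeated squaring:
42^1 ≡ 42 (mod 45)
42^2 ≡ 42^2 = 1764 ≡ 9 (mod 45)
42^4 ≡ 9^2 = 81 ≡ 36 (mod 45)
42^8 ≡ 36^2 = 1296 ≡ 36 (mod 45)
42^16 ≡ 36^2 = 1296 ≡ 36 (mod 45)
42^32 ≡ 36^2 = 1296 ≡ 36 (mod 45)
42^64 ≡ 36^2 = 1296 ≡ 36 (mod 45)
42^128 ≡ 36^2 = 1296 ≡ 36 (mod 45)
42^256 ≡ 36^2 = 1296 ≡ 36 (mod 45)
42^512 ≡ 36^2 = 1296 ≡ 36 (mod 45)
42^564 = 42^512 * 42^32 * 42^16 * 42^4 ≡ 36 * 36 * 36 * 36 (mod 45).
Accumulate the product:
36 * 36 = 1296 ≡ 36
36 * 36 = 1296 ≡ 36
36 * 36 = 1296 ≡ 36

36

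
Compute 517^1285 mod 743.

Using repeated squaring:
517^1 ≡ 517 (mod 743)
517^2 ≡ 517^2 = 267289 ≡ 552 (mod 743)
517^4 ≡ 552^2 = 304704 ≡ 74 (mod 743)
517^8 ≡ 74^2 = 5476 ≡ 275 (mod 743)
517^16 ≡ 275^2 = 75625 ≡ 582 (mod 743)
517^32 ≡ 582^2 = 338724 ≡ 659 (mod 743)
517^64 ≡ 659^2 = 434281 ≡ 369 (mod 743)
517^128 ≡ 369^2 = 136161 ≡ 192 (mod 743)
517^256 ≡ 192^2 = 36864 ≡ 457 (mod 743)
517^512 ≡ 457^2 = 208849 ≡ 66 (mod 743)
517^1024 ≡ 66^2 = 4356 ≡ 641 (mod 743)
517^1285 = 517^1024 * 517^256 * 517^4 * 517^1 ≡ 641 * 457 * 74 * 517 (mod 743).
Accumulate the product:
641 * 457 = 292937 ≡ 195
195 * 74 = 14430 ≡ 313
313 * 517 = 161821 ≡ 590

590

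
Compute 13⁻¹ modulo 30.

By the extended Euclidean algorithm:
30 = 2*13 + 4
13 = 3*4 + 1
4 = 4*1 + 0
gcd(13, 30) = 1, so the inverse exists.
Back-substitute for 1:
1 = 1*13 − 3*4
  = −3*30 + 7*13
So 13⁻¹ ≡ 7 (mod 30).

7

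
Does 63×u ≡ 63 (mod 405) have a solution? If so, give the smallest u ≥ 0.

1

gcd(63, 405) = 9, and 9 | 63, so solutions exist.
Divide through by 9: 7×u mod 45 = 7.
7⁻¹ ≡ 13 (mod 45).
u ≡ 13×7 ≡ 1 (mod 45).
The smallest non-negative solution is u = 1.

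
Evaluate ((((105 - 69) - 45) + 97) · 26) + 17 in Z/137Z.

105 - 69 = 36
36 - 45 = -9 ≡ 128 (mod 137)
128 + 97 = 225 ≡ 88 (mod 137)
88 · 26 = 2288 ≡ 96 (mod 137)
96 + 17 = 113

113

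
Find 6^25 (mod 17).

11

By square-and-multiply:
6^1 ≡ 6 (mod 17)
6^2 ≡ 6^2 = 36 ≡ 2 (mod 17)
6^4 ≡ 2^2 = 4 (mod 17)
6^8 ≡ 4^2 = 16 (mod 17)
6^16 ≡ 16^2 = 256 ≡ 1 (mod 17)
6^25 = 6^16 * 6^8 * 6^1 ≡ 1 * 16 * 6 (mod 17).
Accumulate the product:
1 * 16 = 16
16 * 6 = 96 ≡ 11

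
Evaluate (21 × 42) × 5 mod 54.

36

21 × 42 = 882 ≡ 18 (mod 54)
18 × 5 = 90 ≡ 36 (mod 54)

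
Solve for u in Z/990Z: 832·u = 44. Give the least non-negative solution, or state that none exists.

407

gcd(832, 990) = 2, and 2 | 44, so solutions exist.
Divide through by 2: 416·u ≡ 22 mod 495.
416⁻¹ ≡ 401 (mod 495).
u ≡ 401·22 ≡ 407 (mod 495).
The smallest non-negative solution is u = 407.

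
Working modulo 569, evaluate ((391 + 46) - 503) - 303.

200

391 + 46 = 437
437 - 503 = -66 ≡ 503 (mod 569)
503 - 303 = 200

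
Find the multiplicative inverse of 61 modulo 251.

107

251 = 4·61 + 7
61 = 8·7 + 5
7 = 1·5 + 2
5 = 2·2 + 1
2 = 2·1 + 0
gcd(61, 251) = 1, so the inverse exists.
Back-substitute for 1:
1 = 1·5 − 2·2
  = −2·7 + 3·5
  = 3·61 − 26·7
  = −26·251 + 107·61
So 61⁻¹ ≡ 107 (mod 251).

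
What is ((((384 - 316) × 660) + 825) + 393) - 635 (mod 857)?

384 - 316 = 68
68 × 660 = 44880 ≡ 316 (mod 857)
316 + 825 = 1141 ≡ 284 (mod 857)
284 + 393 = 677
677 - 635 = 42

42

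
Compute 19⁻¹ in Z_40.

19

Apply the Euclidean algorithm and back-substitute:
40 = 2·19 + 2
19 = 9·2 + 1
2 = 2·1 + 0
gcd(19, 40) = 1, so the inverse exists.
Bézout: 1 = −9·40 + 19·19.
So 19⁻¹ ≡ 19 (mod 40).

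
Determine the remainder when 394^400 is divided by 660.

Using repeated squaring:
400 in binary is 110010000, i.e. 400 = 256 + 128 + 16.
394^1 ≡ 394 (mod 660)
394^2 ≡ 394^2 = 155236 ≡ 136 (mod 660)
394^4 ≡ 136^2 = 18496 ≡ 16 (mod 660)
394^8 ≡ 16^2 = 256 (mod 660)
394^16 ≡ 256^2 = 65536 ≡ 196 (mod 660)
394^32 ≡ 196^2 = 38416 ≡ 136 (mod 660)
394^64 ≡ 136^2 = 18496 ≡ 16 (mod 660)
394^128 ≡ 16^2 = 256 (mod 660)
394^256 ≡ 256^2 = 65536 ≡ 196 (mod 660)
394^400 = 394^256 * 394^128 * 394^16 ≡ 196 * 256 * 196 (mod 660).
Accumulate the product:
196 * 256 = 50176 ≡ 16
16 * 196 = 3136 ≡ 496

496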